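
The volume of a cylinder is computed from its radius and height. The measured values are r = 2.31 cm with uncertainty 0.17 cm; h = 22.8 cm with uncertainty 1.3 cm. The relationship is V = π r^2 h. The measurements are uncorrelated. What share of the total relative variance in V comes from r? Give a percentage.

(δV/V)² = (2·δr/r)² + (1·δh/h)²
  r term: (2×0.0736)² = 0.0217
  h term: (1×0.0570)² = 0.00325
Total = 0.0249. Share from r = 0.0217/0.0249 = 0.870.

87.0%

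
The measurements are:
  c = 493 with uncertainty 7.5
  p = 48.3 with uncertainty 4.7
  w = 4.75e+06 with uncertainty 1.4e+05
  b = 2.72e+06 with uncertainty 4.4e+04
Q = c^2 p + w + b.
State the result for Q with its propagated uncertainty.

Let h = c^2·p = 1.17e+07. δh/h = √((2·δc/c)² + (1·δp/p)²) = √(0.000926 + 0.00947) = 0.102, so δh = 1.2e+06.
Q = h + w + b: δQ = √(δh² + δw² + δb²) = √(1.43e+12 + 1.96e+10 + 1.94e+09) = 1.21e+06
Q = 1.92e+07.

(1.92 ± 0.121) × 10^7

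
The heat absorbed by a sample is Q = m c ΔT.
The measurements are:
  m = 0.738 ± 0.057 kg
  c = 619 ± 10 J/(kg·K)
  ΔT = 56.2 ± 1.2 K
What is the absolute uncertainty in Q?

2100 J

Q is a product of powers, so relative uncertainties combine in quadrature:
  (1·δm/m)² = (1×0.0772)² = 0.00597;  (1·δc/c)² = (1×0.0162)² = 0.000261;  (1·δΔT/ΔT)² = (1×0.0214)² = 0.000456
δQ/Q = √(0.00668) = 0.0817
Q = 25700 J, so δQ = 0.0817 × 25700 = 2100 J.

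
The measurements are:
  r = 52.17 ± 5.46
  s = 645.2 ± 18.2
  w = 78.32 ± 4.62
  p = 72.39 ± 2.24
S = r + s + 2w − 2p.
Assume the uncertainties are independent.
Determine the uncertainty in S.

S is a linear combination, so absolute uncertainties add in quadrature:
  (δr)² = 29.8;  (δs)² = 331;  (2·δw)² = 85.4;  (2·δp)² = 20.1
δS = √(466) = 21.6

21.6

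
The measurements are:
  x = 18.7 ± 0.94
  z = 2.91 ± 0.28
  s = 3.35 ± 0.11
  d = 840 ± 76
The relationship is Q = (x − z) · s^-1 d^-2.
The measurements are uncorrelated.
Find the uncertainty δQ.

Let u = x − z = 15.8. δu = √(δx² + δz²) = √(0.884 + 0.0784) = 0.981, so δu/u = 0.0621.
Q is then a monomial in u, s, d:
δQ/Q = √((δu/u)² + (-1·δs/s)² + (-2·δd/d)²) = √(0.00386 + 0.00108 + 0.0327) = 0.194
Q = 6.68e-06, so δQ = 0.194 × 6.68e-06 = 1.3e-06.

1.3e-06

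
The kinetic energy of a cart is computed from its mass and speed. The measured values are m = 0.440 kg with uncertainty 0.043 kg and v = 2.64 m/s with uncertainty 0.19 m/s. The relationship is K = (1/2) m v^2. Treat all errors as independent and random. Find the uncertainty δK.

Since K is a product/quotient, work with relative uncertainties:
  (1·δm/m)² = (1×0.0977)² = 0.00955;  (2·δv/v)² = (2×0.0720)² = 0.0207
δK/K = √(0.0303) = 0.174
K = 1.53 J, so δK = 0.174 × 1.53 = 0.267 J.

0.267 J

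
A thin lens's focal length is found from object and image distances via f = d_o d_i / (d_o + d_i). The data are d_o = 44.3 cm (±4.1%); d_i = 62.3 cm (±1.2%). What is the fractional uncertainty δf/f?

0.0245

∂f/∂d_o = (d_i/(d_o+d_i))² = 0.342;  ∂f/∂d_i = (d_o/(d_o+d_i))² = 0.173
δf = √((∂f/∂d_o · δd_o)² + (∂f/∂d_i · δd_i)²) = √(0.385 + 0.0167) = 0.634 cm
f = 25.9 cm, so δf/f = 0.634/25.9 = 0.0245.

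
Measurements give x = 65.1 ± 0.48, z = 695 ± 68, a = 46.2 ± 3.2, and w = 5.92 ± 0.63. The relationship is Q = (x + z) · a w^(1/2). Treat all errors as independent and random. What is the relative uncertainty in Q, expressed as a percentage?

12.5%

Let u = x + z = 760. δu = √(δx² + δz²) = √(0.230 + 4620) = 68.0, so δu/u = 0.0895.
Q is then a monomial in u, a, w:
δQ/Q = √((δu/u)² + (1·δa/a)² + (½·δw/w)²) = √(0.00800 + 0.00480 + 0.00283) = 0.125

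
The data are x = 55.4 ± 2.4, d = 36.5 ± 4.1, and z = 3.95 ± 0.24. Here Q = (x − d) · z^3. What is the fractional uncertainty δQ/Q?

Let u = x − d = 18.9. δu = √(δx² + δd²) = √(5.76 + 16.8) = 4.75, so δu/u = 0.251.
Q is then a monomial in u, z:
δQ/Q = √((δu/u)² + (3·δz/z)²) = √(0.0632 + 0.0332) = 0.310

0.310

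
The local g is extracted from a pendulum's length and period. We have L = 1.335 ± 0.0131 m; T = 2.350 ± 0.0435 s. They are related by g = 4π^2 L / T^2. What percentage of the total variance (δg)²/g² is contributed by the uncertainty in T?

93.4%

(δg/g)² = (1·δL/L)² + (-2·δT/T)²
  L term: (1×0.00981)² = 9.63e-05
  T term: (-2×0.0185)² = 0.00137
Total = 0.00147. Share from T = 0.00137/0.00147 = 0.934.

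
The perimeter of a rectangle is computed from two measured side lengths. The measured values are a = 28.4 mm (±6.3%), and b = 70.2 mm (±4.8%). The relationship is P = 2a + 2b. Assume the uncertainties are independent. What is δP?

7.63 mm

Sums and differences: (δP)² = Σ (cᵢ δxᵢ)².
  (2·δa)² = 12.8;  (2·δb)² = 45.4
δP = √(58.2) = 7.63 mm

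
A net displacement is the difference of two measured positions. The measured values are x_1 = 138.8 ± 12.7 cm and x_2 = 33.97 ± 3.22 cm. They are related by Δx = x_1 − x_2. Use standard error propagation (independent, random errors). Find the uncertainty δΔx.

Absolute uncertainties add in quadrature for a linear combination:
  (δx_1)² = 161;  (δx_2)² = 10.4
δΔx = √(172) = 13.1 cm

13.1 cm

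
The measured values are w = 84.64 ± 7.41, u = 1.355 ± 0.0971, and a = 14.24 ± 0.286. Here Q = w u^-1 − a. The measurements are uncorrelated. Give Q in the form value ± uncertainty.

Let p = w·u^-1 = 62.46. δp/p = √((1·δw/w)² + (-1·δu/u)²) = √(0.00766 + 0.00514) = 0.113, so δp = 7.07.
Q = p − a: δQ = √(δp² + δa²) = √(49.9 + 0.0818) = 7.07
Q = 48.22.

48.22 ± 7.07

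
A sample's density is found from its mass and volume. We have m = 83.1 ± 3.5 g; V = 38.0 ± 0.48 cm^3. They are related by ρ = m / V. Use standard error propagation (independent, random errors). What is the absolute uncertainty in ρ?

0.0962 g/cm^3

Each factor contributes (exponent × relative error)² to (δρ/ρ)²:
  (1·δm/m)² = (1×0.0421)² = 0.00177;  (-1·δV/V)² = (-1×0.0126)² = 0.000160
δρ/ρ = √(0.00193) = 0.0440
ρ = 2.19 g/cm^3, so δρ = 0.0440 × 2.19 = 0.0962 g/cm^3.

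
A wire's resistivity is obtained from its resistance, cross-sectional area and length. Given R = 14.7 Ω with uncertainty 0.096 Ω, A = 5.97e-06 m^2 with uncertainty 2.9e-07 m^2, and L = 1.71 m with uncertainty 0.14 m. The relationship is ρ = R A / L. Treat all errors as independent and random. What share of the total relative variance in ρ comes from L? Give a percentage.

(δρ/ρ)² = (1·δR/R)² + (1·δA/A)² + (-1·δL/L)²
  R term: (1×0.00653)² = 4.26e-05
  A term: (1×0.0486)² = 0.00236
  L term: (-1×0.0819)² = 0.00670
Total = 0.00911. Share from L = 0.00670/0.00911 = 0.736.

73.6%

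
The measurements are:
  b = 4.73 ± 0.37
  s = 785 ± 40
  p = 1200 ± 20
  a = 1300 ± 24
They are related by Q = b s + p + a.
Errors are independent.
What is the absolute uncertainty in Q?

Let w = b·s = 3710. δw/w = √((1·δb/b)² + (1·δs/s)²) = √(0.00612 + 0.00260) = 0.0934, so δw = 347.
Q = w + p + a: δQ = √(δw² + δp² + δa²) = √(1.2e+05 + 400 + 576) = 348

348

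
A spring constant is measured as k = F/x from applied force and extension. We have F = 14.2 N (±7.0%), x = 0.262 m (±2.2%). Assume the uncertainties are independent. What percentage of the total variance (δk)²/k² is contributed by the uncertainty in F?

(δk/k)² = (1·δF/F)² + (-1·δx/x)²
  F term: (1×0.0700)² = 0.00490
  x term: (-1×0.0220)² = 0.000484
Total = 0.00538. Share from F = 0.00490/0.00538 = 0.910.

91.0%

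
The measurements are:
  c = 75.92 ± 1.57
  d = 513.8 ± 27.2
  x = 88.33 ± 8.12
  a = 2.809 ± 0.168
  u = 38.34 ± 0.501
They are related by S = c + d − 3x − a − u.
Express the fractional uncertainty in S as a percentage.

12.9%

For a sum/difference, combine absolute errors in quadrature:
  (δc)² = 2.46;  (δd)² = 740;  (3·δx)² = 593;  (δa)² = 0.0282;  (δu)² = 0.251
δS = √(1340) = 36.6
S = 283.6, so δS/S = 36.6/283.6 = 0.129.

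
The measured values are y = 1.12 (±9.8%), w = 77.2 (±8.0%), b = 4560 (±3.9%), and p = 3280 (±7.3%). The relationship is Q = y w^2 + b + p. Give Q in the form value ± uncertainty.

14500 ± 1290

Let h = y·w^2 = 6680. δh/h = √((1·δy/y)² + (2·δw/w)²) = √(0.00960 + 0.0256) = 0.188, so δh = 1250.
Q = h + b + p: δQ = √(δh² + δb² + δp²) = √(1.57e+06 + 31600 + 57300) = 1290
Q = 14500.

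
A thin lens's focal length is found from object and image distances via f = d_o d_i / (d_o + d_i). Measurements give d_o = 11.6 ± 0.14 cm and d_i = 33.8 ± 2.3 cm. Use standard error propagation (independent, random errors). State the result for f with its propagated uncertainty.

8.64 ± 0.169 cm

∂f/∂d_o = (d_i/(d_o+d_i))² = 0.554;  ∂f/∂d_i = (d_o/(d_o+d_i))² = 0.0653
δf = √((∂f/∂d_o · δd_o)² + (∂f/∂d_i · δd_i)²) = √(0.00602 + 0.0225) = 0.169 cm
f = 8.64 cm.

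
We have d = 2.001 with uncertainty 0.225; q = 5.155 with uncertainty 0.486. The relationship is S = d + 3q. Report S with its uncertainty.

Each term contributes (cᵢ δxᵢ)² to (δS)²:
  (δd)² = 0.0506;  (3·δq)² = 2.13
δS = √(2.18) = 1.48
S = 17.47.

17.47 ± 1.48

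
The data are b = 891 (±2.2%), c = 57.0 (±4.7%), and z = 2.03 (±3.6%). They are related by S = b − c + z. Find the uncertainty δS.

For a sum/difference, combine absolute errors in quadrature:
  (δb)² = 384;  (δc)² = 7.18;  (δz)² = 0.00534
δS = √(391) = 19.8

19.8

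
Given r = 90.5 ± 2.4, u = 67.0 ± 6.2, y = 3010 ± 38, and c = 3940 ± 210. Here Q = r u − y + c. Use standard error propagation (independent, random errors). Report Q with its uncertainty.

6990 ± 621

Let p = r·u = 6060. δp/p = √((1·δr/r)² + (1·δu/u)²) = √(0.000703 + 0.00856) = 0.0963, so δp = 584.
Q = p − y + c: δQ = √(δp² + δy² + δc²) = √(3.41e+05 + 1440 + 44100) = 621
Q = 6990.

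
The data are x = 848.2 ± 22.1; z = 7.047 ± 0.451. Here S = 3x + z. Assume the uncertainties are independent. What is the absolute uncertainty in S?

66.3

Sums and differences: (δS)² = Σ (cᵢ δxᵢ)².
  (3·δx)² = 4400;  (δz)² = 0.203
δS = √(4400) = 66.3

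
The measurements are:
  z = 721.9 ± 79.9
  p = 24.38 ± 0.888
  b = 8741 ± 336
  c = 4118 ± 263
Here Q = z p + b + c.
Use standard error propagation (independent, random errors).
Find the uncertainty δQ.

2090

Let w = z·p = 17600. δw/w = √((1·δz/z)² + (1·δp/p)²) = √(0.0123 + 0.00133) = 0.117, so δw = 2050.
Q = w + b + c: δQ = √(δw² + δb² + δc²) = √(4.21e+06 + 1.13e+05 + 69200) = 2090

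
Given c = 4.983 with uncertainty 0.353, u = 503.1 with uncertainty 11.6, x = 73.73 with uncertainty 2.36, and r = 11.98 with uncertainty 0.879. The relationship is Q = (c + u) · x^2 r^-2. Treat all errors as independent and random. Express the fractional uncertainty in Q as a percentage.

16.2%

Let w = c + u = 508.1. δw = √(δc² + δu²) = √(0.125 + 135) = 11.6, so δw/w = 0.0228.
Q is then a monomial in w, x, r:
δQ/Q = √((δw/w)² + (2·δx/x)² + (-2·δr/r)²) = √(0.000522 + 0.00410 + 0.0215) = 0.162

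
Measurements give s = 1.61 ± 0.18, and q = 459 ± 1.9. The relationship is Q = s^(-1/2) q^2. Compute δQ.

Q is a product of powers, so relative uncertainties combine in quadrature:
  (−½·δs/s)² = (-0.5×0.112)² = 0.00312;  (2·δq/q)² = (2×0.00414)² = 6.85e-05
δQ/Q = √(0.00319) = 0.0565
Q = 1.66e+05, so δQ = 0.0565 × 1.66e+05 = 9380.

9380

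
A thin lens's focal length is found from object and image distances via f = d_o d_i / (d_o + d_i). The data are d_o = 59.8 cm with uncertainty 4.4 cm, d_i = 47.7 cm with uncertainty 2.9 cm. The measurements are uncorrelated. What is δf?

∂f/∂d_o = (d_i/(d_o+d_i))² = 0.197;  ∂f/∂d_i = (d_o/(d_o+d_i))² = 0.309
δf = √((∂f/∂d_o · δd_o)² + (∂f/∂d_i · δd_i)²) = √(0.750 + 0.805) = 1.25 cm

1.25 cm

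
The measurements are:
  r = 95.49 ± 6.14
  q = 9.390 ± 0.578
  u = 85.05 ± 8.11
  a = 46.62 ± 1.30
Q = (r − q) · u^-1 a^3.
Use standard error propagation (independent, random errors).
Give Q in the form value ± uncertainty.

102600 ± 14900

Let w = r − q = 86.10. δw = √(δr² + δq²) = √(37.7 + 0.334) = 6.17, so δw/w = 0.0716.
Q is then a monomial in w, u, a:
δQ/Q = √((δw/w)² + (-1·δu/u)² + (3·δa/a)²) = √(0.00513 + 0.00909 + 0.00700) = 0.146
Q = 102600, so δQ = 0.146 × 102600 = 14900.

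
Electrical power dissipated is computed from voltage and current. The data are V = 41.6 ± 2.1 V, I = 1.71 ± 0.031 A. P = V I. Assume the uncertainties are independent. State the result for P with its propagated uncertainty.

For a monomial P ∝ V, I, fractional errors add in quadrature:
  (1·δV/V)² = (1×0.0505)² = 0.00255;  (1·δI/I)² = (1×0.0181)² = 0.000329
δP/P = √(0.00288) = 0.0536
P = 71.1 W, so δP = 0.0536 × 71.1 = 3.82 W.

71.1 ± 3.82 W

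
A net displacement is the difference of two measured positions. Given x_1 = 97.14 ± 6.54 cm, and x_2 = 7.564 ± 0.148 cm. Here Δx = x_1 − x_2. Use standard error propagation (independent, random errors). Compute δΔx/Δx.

0.0730

Δx is a linear combination, so absolute uncertainties add in quadrature:
  (δx_1)² = 42.8;  (δx_2)² = 0.0219
δΔx = √(42.8) = 6.54 cm
Δx = 89.58 cm, so δΔx/Δx = 6.54/89.58 = 0.0730.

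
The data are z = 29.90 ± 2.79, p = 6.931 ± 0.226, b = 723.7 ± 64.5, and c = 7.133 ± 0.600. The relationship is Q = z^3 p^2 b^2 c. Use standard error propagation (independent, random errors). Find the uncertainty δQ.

1.67e+12

Products/powers → add relative errors in quadrature, weighted by exponent:
  (3·δz/z)² = (3×0.0933)² = 0.0784;  (2·δp/p)² = (2×0.0326)² = 0.00425;  (2·δb/b)² = (2×0.0891)² = 0.0318;  (1·δc/c)² = (1×0.0841)² = 0.00708
δQ/Q = √(0.121) = 0.349
Q = 4.797e+12, so δQ = 0.349 × 4.797e+12 = 1.67e+12.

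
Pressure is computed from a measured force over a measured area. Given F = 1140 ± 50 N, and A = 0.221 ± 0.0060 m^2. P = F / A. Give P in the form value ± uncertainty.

5160 ± 266 Pa

Each factor contributes (exponent × relative error)² to (δP/P)²:
  (1·δF/F)² = (1×0.0439)² = 0.00192;  (-1·δA/A)² = (-1×0.0271)² = 0.000737
δP/P = √(0.00266) = 0.0516
P = 5160 Pa, so δP = 0.0516 × 5160 = 266 Pa.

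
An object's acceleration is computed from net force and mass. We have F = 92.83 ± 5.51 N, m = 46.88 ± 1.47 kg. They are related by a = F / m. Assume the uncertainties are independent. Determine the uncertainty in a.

Since a is a product/quotient, work with relative uncertainties:
  (1·δF/F)² = (1×0.0594)² = 0.00352;  (-1·δm/m)² = (-1×0.0314)² = 0.000983
δa/a = √(0.00451) = 0.0671
a = 1.980 m/s^2, so δa = 0.0671 × 1.980 = 0.133 m/s^2.

0.133 m/s^2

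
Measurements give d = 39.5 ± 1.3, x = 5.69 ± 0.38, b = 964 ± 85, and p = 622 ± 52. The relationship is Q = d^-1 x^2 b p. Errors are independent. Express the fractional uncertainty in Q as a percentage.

For a monomial Q ∝ d^-1, x^2, b, p, fractional errors add in quadrature:
  (-1·δd/d)² = (-1×0.0329)² = 0.00108;  (2·δx/x)² = (2×0.0668)² = 0.0178;  (1·δb/b)² = (1×0.0882)² = 0.00777;  (1·δp/p)² = (1×0.0836)² = 0.00699
δQ/Q = √(0.0337) = 0.184

18.4%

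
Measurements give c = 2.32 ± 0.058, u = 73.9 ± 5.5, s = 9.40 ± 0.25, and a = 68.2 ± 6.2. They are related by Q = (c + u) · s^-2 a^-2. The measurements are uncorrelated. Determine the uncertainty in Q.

Let w = c + u = 76.2. δw = √(δc² + δu²) = √(0.00336 + 30.2) = 5.50, so δw/w = 0.0722.
Q is then a monomial in w, s, a:
δQ/Q = √((δw/w)² + (-2·δs/s)² + (-2·δa/a)²) = √(0.00521 + 0.00283 + 0.0331) = 0.203
Q = 0.000185, so δQ = 0.203 × 0.000185 = 3.76e-05.

3.76e-05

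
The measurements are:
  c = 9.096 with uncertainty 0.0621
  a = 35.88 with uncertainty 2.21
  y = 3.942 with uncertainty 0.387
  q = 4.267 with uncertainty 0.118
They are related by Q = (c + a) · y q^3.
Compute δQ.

Let u = c + a = 44.98. δu = √(δc² + δa²) = √(0.00386 + 4.88) = 2.21, so δu/u = 0.0492.
Q is then a monomial in u, y, q:
δQ/Q = √((δu/u)² + (1·δy/y)² + (3·δq/q)²) = √(0.00242 + 0.00964 + 0.00688) = 0.138
Q = 13770, so δQ = 0.138 × 13770 = 1900.

1900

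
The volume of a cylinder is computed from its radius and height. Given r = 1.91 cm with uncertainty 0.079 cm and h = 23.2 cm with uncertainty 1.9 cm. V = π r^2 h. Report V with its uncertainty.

Products/powers → add relative errors in quadrature, weighted by exponent:
  (2·δr/r)² = (2×0.0414)² = 0.00684;  (1·δh/h)² = (1×0.0819)² = 0.00671
δV/V = √(0.0136) = 0.116
V = 266 cm^3, so δV = 0.116 × 266 = 31.0 cm^3.

266 ± 31.0 cm^3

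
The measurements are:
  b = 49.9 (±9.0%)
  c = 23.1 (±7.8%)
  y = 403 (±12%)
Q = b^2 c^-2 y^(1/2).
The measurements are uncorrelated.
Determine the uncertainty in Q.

23.0

Since Q is a product/quotient, work with relative uncertainties:
  (2·δb/b)² = (2×0.0900)² = 0.0324;  (-2·δc/c)² = (-2×0.0780)² = 0.0243;  (½·δy/y)² = (0.5×0.120)² = 0.00360
δQ/Q = √(0.0603) = 0.246
Q = 93.7, so δQ = 0.246 × 93.7 = 23.0.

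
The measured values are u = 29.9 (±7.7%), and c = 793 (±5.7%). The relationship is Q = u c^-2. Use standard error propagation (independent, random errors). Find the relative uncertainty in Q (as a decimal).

0.138

Since Q is a product/quotient, work with relative uncertainties:
  (1·δu/u)² = (1×0.0770)² = 0.00593;  (-2·δc/c)² = (-2×0.0570)² = 0.0130
δQ/Q = √(0.0189) = 0.138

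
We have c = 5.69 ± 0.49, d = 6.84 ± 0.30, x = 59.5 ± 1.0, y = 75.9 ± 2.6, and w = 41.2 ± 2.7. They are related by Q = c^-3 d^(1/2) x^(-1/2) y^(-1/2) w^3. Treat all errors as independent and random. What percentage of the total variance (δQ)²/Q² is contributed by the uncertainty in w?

(δQ/Q)² = (-3·δc/c)² + (½·δd/d)² + (−½·δx/x)² + (−½·δy/y)² + (3·δw/w)²
  c term: (-3×0.0861)² = 0.0667
  d term: (0.5×0.0439)² = 0.000481
  x term: (-0.5×0.0168)² = 7.06e-05
  y term: (-0.5×0.0343)² = 0.000293
  w term: (3×0.0655)² = 0.0387
Total = 0.106. Share from w = 0.0387/0.106 = 0.364.

36.4%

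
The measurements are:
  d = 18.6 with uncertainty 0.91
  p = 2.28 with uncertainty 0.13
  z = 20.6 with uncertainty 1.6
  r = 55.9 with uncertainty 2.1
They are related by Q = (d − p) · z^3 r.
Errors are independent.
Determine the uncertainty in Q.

1.94e+06

Let u = d − p = 16.3. δu = √(δd² + δp²) = √(0.828 + 0.0169) = 0.919, so δu/u = 0.0563.
Q is then a monomial in u, z, r:
δQ/Q = √((δu/u)² + (3·δz/z)² + (1·δr/r)²) = √(0.00317 + 0.0543 + 0.00141) = 0.243
Q = 7.98e+06, so δQ = 0.243 × 7.98e+06 = 1.94e+06.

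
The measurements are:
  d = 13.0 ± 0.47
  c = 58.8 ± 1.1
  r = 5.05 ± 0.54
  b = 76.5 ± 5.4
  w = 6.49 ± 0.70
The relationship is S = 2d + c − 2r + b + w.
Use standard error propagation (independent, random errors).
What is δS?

S is a linear combination, so absolute uncertainties add in quadrature:
  (2·δd)² = 0.884;  (δc)² = 1.21;  (2·δr)² = 1.17;  (δb)² = 29.2;  (δw)² = 0.490
δS = √(32.9) = 5.74

5.74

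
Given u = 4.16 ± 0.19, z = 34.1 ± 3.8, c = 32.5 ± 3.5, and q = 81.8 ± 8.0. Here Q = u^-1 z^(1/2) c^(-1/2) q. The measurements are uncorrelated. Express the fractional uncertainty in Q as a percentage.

13.3%

For a monomial Q ∝ u^-1, z^(1/2), c^(-1/2), q, fractional errors add in quadrature:
  (-1·δu/u)² = (-1×0.0457)² = 0.00209;  (½·δz/z)² = (0.5×0.111)² = 0.00310;  (−½·δc/c)² = (-0.5×0.108)² = 0.00290;  (1·δq/q)² = (1×0.0978)² = 0.00956
δQ/Q = √(0.0177) = 0.133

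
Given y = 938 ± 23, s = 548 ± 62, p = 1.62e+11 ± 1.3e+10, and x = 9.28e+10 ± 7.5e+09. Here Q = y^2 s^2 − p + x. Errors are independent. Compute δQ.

Let w = y^2·s^2 = 2.64e+11. δw/w = √((2·δy/y)² + (2·δs/s)²) = √(0.00240 + 0.0512) = 0.232, so δw = 6.12e+10.
Q = w − p + x: δQ = √(δw² + δp² + δx²) = √(3.74e+21 + 1.69e+20 + 5.62e+19) = 6.3e+10

6.3e+10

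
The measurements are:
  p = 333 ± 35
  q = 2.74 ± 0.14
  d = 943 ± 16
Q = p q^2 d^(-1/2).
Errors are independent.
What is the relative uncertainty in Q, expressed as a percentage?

Products/powers → add relative errors in quadrature, weighted by exponent:
  (1·δp/p)² = (1×0.105)² = 0.0110;  (2·δq/q)² = (2×0.0511)² = 0.0104;  (−½·δd/d)² = (-0.5×0.0170)² = 7.2e-05
δQ/Q = √(0.0216) = 0.147

14.7%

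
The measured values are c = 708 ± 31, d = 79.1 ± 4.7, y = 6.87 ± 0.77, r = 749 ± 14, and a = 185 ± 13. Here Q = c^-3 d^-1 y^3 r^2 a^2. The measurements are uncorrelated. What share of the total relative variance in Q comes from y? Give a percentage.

72.9%

(δQ/Q)² = (-3·δc/c)² + (-1·δd/d)² + (3·δy/y)² + (2·δr/r)² + (2·δa/a)²
  c term: (-3×0.0438)² = 0.0173
  d term: (-1×0.0594)² = 0.00353
  y term: (3×0.112)² = 0.113
  r term: (2×0.0187)² = 0.00140
  a term: (2×0.0703)² = 0.0198
Total = 0.155. Share from y = 0.113/0.155 = 0.729.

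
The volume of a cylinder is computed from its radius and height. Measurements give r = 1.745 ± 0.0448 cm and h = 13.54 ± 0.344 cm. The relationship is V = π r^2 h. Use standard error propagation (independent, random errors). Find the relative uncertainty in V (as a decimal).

Each factor contributes (exponent × relative error)² to (δV/V)²:
  (2·δr/r)² = (2×0.0257)² = 0.00264;  (1·δh/h)² = (1×0.0254)² = 0.000645
δV/V = √(0.00328) = 0.0573

0.0573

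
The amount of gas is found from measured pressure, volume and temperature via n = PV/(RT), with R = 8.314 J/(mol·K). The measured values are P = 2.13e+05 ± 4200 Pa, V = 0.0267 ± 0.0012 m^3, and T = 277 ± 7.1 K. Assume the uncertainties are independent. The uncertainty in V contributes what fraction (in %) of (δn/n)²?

(δn/n)² = (1·δP/P)² + (1·δV/V)² + (-1·δT/T)²
  P term: (1×0.0197)² = 0.000389
  V term: (1×0.0449)² = 0.00202
  T term: (-1×0.0256)² = 0.000657
Total = 0.00307. Share from V = 0.00202/0.00307 = 0.659.

65.9%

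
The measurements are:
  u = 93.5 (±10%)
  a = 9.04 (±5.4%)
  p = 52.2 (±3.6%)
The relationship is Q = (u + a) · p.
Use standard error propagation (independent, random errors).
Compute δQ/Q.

Let w = u + a = 103. δw = √(δu² + δa²) = √(87.4 + 0.238) = 9.36, so δw/w = 0.0913.
Q is then a monomial in w, p:
δQ/Q = √((δw/w)² + (1·δp/p)²) = √(0.00834 + 0.00130) = 0.0981

0.0981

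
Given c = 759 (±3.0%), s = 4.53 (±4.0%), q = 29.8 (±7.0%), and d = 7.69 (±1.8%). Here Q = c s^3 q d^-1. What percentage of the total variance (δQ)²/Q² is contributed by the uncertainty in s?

70.2%

(δQ/Q)² = (1·δc/c)² + (3·δs/s)² + (1·δq/q)² + (-1·δd/d)²
  c term: (1×0.0300)² = 0.000900
  s term: (3×0.0400)² = 0.0144
  q term: (1×0.0700)² = 0.00490
  d term: (-1×0.0180)² = 0.000324
Total = 0.0205. Share from s = 0.0144/0.0205 = 0.702.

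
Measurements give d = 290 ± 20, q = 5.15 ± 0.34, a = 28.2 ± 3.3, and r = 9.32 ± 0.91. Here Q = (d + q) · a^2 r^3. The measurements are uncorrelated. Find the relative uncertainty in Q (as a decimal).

0.381

Let u = d + q = 295. δu = √(δd² + δq²) = √(400 + 0.116) = 20.0, so δu/u = 0.0678.
Q is then a monomial in u, a, r:
δQ/Q = √((δu/u)² + (2·δa/a)² + (3·δr/r)²) = √(0.00459 + 0.0548 + 0.0858) = 0.381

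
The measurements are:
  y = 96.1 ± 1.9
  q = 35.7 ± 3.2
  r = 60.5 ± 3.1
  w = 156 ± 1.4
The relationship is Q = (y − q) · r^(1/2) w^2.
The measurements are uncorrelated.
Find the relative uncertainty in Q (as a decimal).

0.0691

Let u = y − q = 60.4. δu = √(δy² + δq²) = √(3.61 + 10.2) = 3.72, so δu/u = 0.0616.
Q is then a monomial in u, r, w:
δQ/Q = √((δu/u)² + (½·δr/r)² + (2·δw/w)²) = √(0.00380 + 0.000656 + 0.000322) = 0.0691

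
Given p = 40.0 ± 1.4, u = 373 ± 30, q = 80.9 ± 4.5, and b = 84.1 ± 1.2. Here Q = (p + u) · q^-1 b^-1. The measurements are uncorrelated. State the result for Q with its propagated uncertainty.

Let w = p + u = 413. δw = √(δp² + δu²) = √(1.96 + 900) = 30.0, so δw/w = 0.0727.
Q is then a monomial in w, q, b:
δQ/Q = √((δw/w)² + (-1·δq/q)² + (-1·δb/b)²) = √(0.00529 + 0.00309 + 0.000204) = 0.0927
Q = 0.0607, so δQ = 0.0927 × 0.0607 = 0.00562.

0.0607 ± 0.00562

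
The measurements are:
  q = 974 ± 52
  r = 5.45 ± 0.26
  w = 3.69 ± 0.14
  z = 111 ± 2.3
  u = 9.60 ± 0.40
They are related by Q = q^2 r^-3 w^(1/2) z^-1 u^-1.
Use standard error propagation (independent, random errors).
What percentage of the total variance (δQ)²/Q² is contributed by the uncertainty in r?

59.5%

(δQ/Q)² = (2·δq/q)² + (-3·δr/r)² + (½·δw/w)² + (-1·δz/z)² + (-1·δu/u)²
  q term: (2×0.0534)² = 0.0114
  r term: (-3×0.0477)² = 0.0205
  w term: (0.5×0.0379)² = 0.000360
  z term: (-1×0.0207)² = 0.000429
  u term: (-1×0.0417)² = 0.00174
Total = 0.0344. Share from r = 0.0205/0.0344 = 0.595.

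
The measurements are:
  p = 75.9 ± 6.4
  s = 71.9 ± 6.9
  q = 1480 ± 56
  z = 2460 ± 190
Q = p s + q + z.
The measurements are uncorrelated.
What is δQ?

Let w = p·s = 5460. δw/w = √((1·δp/p)² + (1·δs/s)²) = √(0.00711 + 0.00921) = 0.128, so δw = 697.
Q = w + q + z: δQ = √(δw² + δq² + δz²) = √(4.86e+05 + 3140 + 36100) = 725

725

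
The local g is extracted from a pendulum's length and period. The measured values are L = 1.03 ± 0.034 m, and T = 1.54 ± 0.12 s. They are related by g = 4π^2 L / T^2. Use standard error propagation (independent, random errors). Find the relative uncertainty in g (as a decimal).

Products/powers → add relative errors in quadrature, weighted by exponent:
  (1·δL/L)² = (1×0.0330)² = 0.00109;  (-2·δT/T)² = (-2×0.0779)² = 0.0243
δg/g = √(0.0254) = 0.159

0.159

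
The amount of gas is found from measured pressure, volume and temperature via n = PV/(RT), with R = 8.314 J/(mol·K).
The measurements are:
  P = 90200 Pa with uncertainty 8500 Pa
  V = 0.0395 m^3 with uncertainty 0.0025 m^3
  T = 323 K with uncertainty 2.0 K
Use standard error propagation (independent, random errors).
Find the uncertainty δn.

0.151 mol

Relative error in a monomial: (δn/n)² = Σ (nᵢ · δxᵢ/xᵢ)².
  (1·δP/P)² = (1×0.0942)² = 0.00888;  (1·δV/V)² = (1×0.0633)² = 0.00401;  (-1·δT/T)² = (-1×0.00619)² = 3.83e-05
δn/n = √(0.0129) = 0.114
n = 1.33 mol, so δn = 0.114 × 1.33 = 0.151 mol.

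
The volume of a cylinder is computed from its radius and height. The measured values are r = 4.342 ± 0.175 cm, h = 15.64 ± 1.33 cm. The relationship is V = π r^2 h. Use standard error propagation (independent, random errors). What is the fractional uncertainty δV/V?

Each factor contributes (exponent × relative error)² to (δV/V)²:
  (2·δr/r)² = (2×0.0403)² = 0.00650;  (1·δh/h)² = (1×0.0850)² = 0.00723
δV/V = √(0.0137) = 0.117

0.117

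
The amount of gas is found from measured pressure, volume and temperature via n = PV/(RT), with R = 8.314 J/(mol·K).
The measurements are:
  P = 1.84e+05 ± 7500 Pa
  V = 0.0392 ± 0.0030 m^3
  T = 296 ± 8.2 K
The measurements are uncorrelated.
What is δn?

n is a product of powers, so relative uncertainties combine in quadrature:
  (1·δP/P)² = (1×0.0408)² = 0.00166;  (1·δV/V)² = (1×0.0765)² = 0.00586;  (-1·δT/T)² = (-1×0.0277)² = 0.000767
δn/n = √(0.00829) = 0.0910
n = 2.93 mol, so δn = 0.0910 × 2.93 = 0.267 mol.

0.267 mol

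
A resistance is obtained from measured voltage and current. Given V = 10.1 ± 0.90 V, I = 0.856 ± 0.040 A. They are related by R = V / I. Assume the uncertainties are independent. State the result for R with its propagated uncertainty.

R is a product of powers, so relative uncertainties combine in quadrature:
  (1·δV/V)² = (1×0.0891)² = 0.00794;  (-1·δI/I)² = (-1×0.0467)² = 0.00218
δR/R = √(0.0101) = 0.101
R = 11.8 Ω, so δR = 0.101 × 11.8 = 1.19 Ω.

11.8 ± 1.19 Ω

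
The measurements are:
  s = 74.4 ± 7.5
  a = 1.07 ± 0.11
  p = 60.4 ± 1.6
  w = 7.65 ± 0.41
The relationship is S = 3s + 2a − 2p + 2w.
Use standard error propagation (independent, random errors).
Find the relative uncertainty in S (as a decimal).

Each term contributes (cᵢ δxᵢ)² to (δS)²:
  (3·δs)² = 506;  (2·δa)² = 0.0484;  (2·δp)² = 10.2;  (2·δw)² = 0.672
δS = √(517) = 22.7
S = 120, so δS/S = 22.7/120 = 0.190.

0.190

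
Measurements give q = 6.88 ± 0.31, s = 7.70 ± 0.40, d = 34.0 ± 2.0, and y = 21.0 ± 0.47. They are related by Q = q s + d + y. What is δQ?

Let p = q·s = 53.0. δp/p = √((1·δq/q)² + (1·δs/s)²) = √(0.00203 + 0.00270) = 0.0688, so δp = 3.64.
Q = p + d + y: δQ = √(δp² + δd² + δy²) = √(13.3 + 4.00 + 0.221) = 4.18

4.18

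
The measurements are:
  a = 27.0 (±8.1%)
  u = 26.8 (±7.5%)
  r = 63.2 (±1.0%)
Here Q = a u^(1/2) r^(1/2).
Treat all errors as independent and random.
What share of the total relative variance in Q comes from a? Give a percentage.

82.1%

(δQ/Q)² = (1·δa/a)² + (½·δu/u)² + (½·δr/r)²
  a term: (1×0.0810)² = 0.00656
  u term: (0.5×0.0750)² = 0.00141
  r term: (0.5×0.0100)² = 2.5e-05
Total = 0.00799. Share from a = 0.00656/0.00799 = 0.821.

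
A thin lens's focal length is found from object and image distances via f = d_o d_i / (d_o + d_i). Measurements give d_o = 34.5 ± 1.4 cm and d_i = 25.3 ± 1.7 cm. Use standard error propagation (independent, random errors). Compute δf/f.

0.0424

∂f/∂d_o = (d_i/(d_o+d_i))² = 0.179;  ∂f/∂d_i = (d_o/(d_o+d_i))² = 0.333
δf = √((∂f/∂d_o · δd_o)² + (∂f/∂d_i · δd_i)²) = √(0.0628 + 0.320) = 0.619 cm
f = 14.6 cm, so δf/f = 0.619/14.6 = 0.0424.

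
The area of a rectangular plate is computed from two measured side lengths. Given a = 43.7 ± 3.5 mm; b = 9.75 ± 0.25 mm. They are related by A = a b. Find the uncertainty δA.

A is a product of powers, so relative uncertainties combine in quadrature:
  (1·δa/a)² = (1×0.0801)² = 0.00641;  (1·δb/b)² = (1×0.0256)² = 0.000657
δA/A = √(0.00707) = 0.0841
A = 426 mm^2, so δA = 0.0841 × 426 = 35.8 mm^2.

35.8 mm^2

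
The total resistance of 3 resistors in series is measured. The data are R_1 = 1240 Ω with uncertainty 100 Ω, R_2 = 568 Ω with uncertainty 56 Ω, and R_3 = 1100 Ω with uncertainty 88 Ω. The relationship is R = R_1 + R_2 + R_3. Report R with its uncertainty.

2910 ± 144 Ω

Sums and differences: (δR)² = Σ (cᵢ δxᵢ)².
  (δR_1)² = 10000;  (δR_2)² = 3140;  (δR_3)² = 7740
δR = √(20900) = 144 Ω
R = 2910 Ω.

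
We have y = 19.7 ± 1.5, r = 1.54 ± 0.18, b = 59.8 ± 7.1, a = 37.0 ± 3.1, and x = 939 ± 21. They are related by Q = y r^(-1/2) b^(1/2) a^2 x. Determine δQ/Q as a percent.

Q is a product of powers, so relative uncertainties combine in quadrature:
  (1·δy/y)² = (1×0.0761)² = 0.00580;  (−½·δr/r)² = (-0.5×0.117)² = 0.00342;  (½·δb/b)² = (0.5×0.119)² = 0.00352;  (2·δa/a)² = (2×0.0838)² = 0.0281;  (1·δx/x)² = (1×0.0224)² = 0.000500
δQ/Q = √(0.0413) = 0.203

20.3%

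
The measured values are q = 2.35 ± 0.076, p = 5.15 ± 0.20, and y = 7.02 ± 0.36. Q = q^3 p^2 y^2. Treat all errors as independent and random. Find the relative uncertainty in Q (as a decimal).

Each factor contributes (exponent × relative error)² to (δQ/Q)²:
  (3·δq/q)² = (3×0.0323)² = 0.00941;  (2·δp/p)² = (2×0.0388)² = 0.00603;  (2·δy/y)² = (2×0.0513)² = 0.0105
δQ/Q = √(0.0260) = 0.161

0.161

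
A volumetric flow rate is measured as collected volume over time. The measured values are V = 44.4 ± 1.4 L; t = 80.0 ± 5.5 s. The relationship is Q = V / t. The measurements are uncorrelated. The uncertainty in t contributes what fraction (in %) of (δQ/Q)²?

(δQ/Q)² = (1·δV/V)² + (-1·δt/t)²
  V term: (1×0.0315)² = 0.000994
  t term: (-1×0.0688)² = 0.00473
Total = 0.00572. Share from t = 0.00473/0.00572 = 0.826.

82.6%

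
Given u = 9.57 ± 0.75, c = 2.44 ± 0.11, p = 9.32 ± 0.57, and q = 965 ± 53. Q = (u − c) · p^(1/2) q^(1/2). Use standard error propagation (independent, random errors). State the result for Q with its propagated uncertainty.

676 ± 77.1

Let w = u − c = 7.13. δw = √(δu² + δc²) = √(0.562 + 0.0121) = 0.758, so δw/w = 0.106.
Q is then a monomial in w, p, q:
δQ/Q = √((δw/w)² + (½·δp/p)² + (½·δq/q)²) = √(0.0113 + 0.000935 + 0.000754) = 0.114
Q = 676, so δQ = 0.114 × 676 = 77.1.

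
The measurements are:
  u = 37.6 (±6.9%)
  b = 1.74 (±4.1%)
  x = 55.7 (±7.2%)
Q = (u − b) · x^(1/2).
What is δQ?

Let w = u − b = 35.9. δw = √(δu² + δb²) = √(6.73 + 0.00509) = 2.60, so δw/w = 0.0724.
Q is then a monomial in w, x:
δQ/Q = √((δw/w)² + (½·δx/x)²) = √(0.00524 + 0.00130) = 0.0808
Q = 268, so δQ = 0.0808 × 268 = 21.6.

21.6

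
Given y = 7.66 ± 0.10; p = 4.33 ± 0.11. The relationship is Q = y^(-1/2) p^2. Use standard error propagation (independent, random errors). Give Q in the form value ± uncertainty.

6.77 ± 0.347

Products/powers → add relative errors in quadrature, weighted by exponent:
  (−½·δy/y)² = (-0.5×0.0131)² = 4.26e-05;  (2·δp/p)² = (2×0.0254)² = 0.00258
δQ/Q = √(0.00262) = 0.0512
Q = 6.77, so δQ = 0.0512 × 6.77 = 0.347.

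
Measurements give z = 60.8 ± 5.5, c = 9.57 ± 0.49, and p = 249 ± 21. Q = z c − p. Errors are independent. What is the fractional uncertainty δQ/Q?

0.192

Let w = z·c = 582. δw/w = √((1·δz/z)² + (1·δc/c)²) = √(0.00818 + 0.00262) = 0.104, so δw = 60.5.
Q = w − p: δQ = √(δw² + δp²) = √(3660 + 441) = 64.0
Q = 333, so δQ/Q = 64.0/333 = 0.192.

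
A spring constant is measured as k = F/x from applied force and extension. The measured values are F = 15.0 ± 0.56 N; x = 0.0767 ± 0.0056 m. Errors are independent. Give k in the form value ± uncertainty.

Relative error in a monomial: (δk/k)² = Σ (nᵢ · δxᵢ/xᵢ)².
  (1·δF/F)² = (1×0.0373)² = 0.00139;  (-1·δx/x)² = (-1×0.0730)² = 0.00533
δk/k = √(0.00672) = 0.0820
k = 196 N/m, so δk = 0.0820 × 196 = 16.0 N/m.

196 ± 16.0 N/m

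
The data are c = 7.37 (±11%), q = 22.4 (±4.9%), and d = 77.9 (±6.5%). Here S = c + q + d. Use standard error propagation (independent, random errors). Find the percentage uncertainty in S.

4.87%

For a sum/difference, combine absolute errors in quadrature:
  (δc)² = 0.657;  (δq)² = 1.20;  (δd)² = 25.6
δS = √(27.5) = 5.24
S = 108, so δS/S = 5.24/108 = 0.0487.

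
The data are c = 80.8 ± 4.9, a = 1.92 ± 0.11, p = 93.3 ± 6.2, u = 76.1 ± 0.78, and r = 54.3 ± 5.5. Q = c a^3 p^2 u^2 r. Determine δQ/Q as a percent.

Q is a product of powers, so relative uncertainties combine in quadrature:
  (1·δc/c)² = (1×0.0606)² = 0.00368;  (3·δa/a)² = (3×0.0573)² = 0.0295;  (2·δp/p)² = (2×0.0665)² = 0.0177;  (2·δu/u)² = (2×0.0102)² = 0.000420;  (1·δr/r)² = (1×0.101)² = 0.0103
δQ/Q = √(0.0616) = 0.248

24.8%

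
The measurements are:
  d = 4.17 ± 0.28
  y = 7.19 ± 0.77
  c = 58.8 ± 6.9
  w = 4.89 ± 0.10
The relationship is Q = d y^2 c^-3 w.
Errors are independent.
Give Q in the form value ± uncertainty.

0.00519 ± 0.00217

Each factor contributes (exponent × relative error)² to (δQ/Q)²:
  (1·δd/d)² = (1×0.0671)² = 0.00451;  (2·δy/y)² = (2×0.107)² = 0.0459;  (-3·δc/c)² = (-3×0.117)² = 0.124;  (1·δw/w)² = (1×0.0204)² = 0.000418
δQ/Q = √(0.175) = 0.418
Q = 0.00519, so δQ = 0.418 × 0.00519 = 0.00217.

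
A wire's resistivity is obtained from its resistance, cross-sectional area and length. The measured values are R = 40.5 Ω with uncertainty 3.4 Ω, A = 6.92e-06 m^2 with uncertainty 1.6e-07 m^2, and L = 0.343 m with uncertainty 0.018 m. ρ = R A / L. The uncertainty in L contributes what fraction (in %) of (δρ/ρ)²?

26.6%

(δρ/ρ)² = (1·δR/R)² + (1·δA/A)² + (-1·δL/L)²
  R term: (1×0.0840)² = 0.00705
  A term: (1×0.0231)² = 0.000535
  L term: (-1×0.0525)² = 0.00275
Total = 0.0103. Share from L = 0.00275/0.0103 = 0.266.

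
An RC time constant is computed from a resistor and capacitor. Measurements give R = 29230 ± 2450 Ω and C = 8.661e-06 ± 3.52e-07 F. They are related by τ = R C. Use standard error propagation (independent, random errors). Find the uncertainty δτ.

Each factor contributes (exponent × relative error)² to (δτ/τ)²:
  (1·δR/R)² = (1×0.0838)² = 0.00703;  (1·δC/C)² = (1×0.0406)² = 0.00165
δτ/τ = √(0.00868) = 0.0932
τ = 0.2532 s, so δτ = 0.0932 × 0.2532 = 0.0236 s.

0.0236 s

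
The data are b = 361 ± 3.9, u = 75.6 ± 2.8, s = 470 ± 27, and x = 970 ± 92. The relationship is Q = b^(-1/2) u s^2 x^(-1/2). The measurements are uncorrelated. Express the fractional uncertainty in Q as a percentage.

13.0%

Products/powers → add relative errors in quadrature, weighted by exponent:
  (−½·δb/b)² = (-0.5×0.0108)² = 2.92e-05;  (1·δu/u)² = (1×0.0370)² = 0.00137;  (2·δs/s)² = (2×0.0574)² = 0.0132;  (−½·δx/x)² = (-0.5×0.0948)² = 0.00225
δQ/Q = √(0.0169) = 0.130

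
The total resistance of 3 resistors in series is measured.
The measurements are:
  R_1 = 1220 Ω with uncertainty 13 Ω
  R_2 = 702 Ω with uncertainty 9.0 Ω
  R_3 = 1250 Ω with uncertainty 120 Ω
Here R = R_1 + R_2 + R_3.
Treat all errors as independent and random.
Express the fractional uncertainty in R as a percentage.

Sums and differences: (δR)² = Σ (cᵢ δxᵢ)².
  (δR_1)² = 169;  (δR_2)² = 81.0;  (δR_3)² = 14400
δR = √(14600) = 121 Ω
R = 3170 Ω, so δR/R = 121/3170 = 0.0382.

3.82%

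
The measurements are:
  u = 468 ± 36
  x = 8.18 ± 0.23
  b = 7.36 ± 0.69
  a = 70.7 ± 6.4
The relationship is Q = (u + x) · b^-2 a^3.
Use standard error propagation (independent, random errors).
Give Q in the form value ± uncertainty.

(3.11 ± 1.05) × 10^6

Let w = u + x = 476. δw = √(δu² + δx²) = √(1300 + 0.0529) = 36.0, so δw/w = 0.0756.
Q is then a monomial in w, b, a:
δQ/Q = √((δw/w)² + (-2·δb/b)² + (3·δa/a)²) = √(0.00572 + 0.0352 + 0.0738) = 0.339
Q = 3.11e+06, so δQ = 0.339 × 3.11e+06 = 1.05e+06.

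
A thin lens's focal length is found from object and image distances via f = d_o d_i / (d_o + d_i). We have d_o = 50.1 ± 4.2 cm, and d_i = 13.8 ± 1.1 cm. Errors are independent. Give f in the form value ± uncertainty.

∂f/∂d_o = (d_i/(d_o+d_i))² = 0.0466;  ∂f/∂d_i = (d_o/(d_o+d_i))² = 0.615
δf = √((∂f/∂d_o · δd_o)² + (∂f/∂d_i · δd_i)²) = √(0.0384 + 0.457) = 0.704 cm
f = 10.8 cm.

10.8 ± 0.704 cm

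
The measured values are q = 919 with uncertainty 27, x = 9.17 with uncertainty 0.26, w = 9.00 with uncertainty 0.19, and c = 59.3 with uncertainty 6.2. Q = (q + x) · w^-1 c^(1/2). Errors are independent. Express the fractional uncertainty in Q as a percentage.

Let u = q + x = 928. δu = √(δq² + δx²) = √(729 + 0.0676) = 27.0, so δu/u = 0.0291.
Q is then a monomial in u, w, c:
δQ/Q = √((δu/u)² + (-1·δw/w)² + (½·δc/c)²) = √(0.000846 + 0.000446 + 0.00273) = 0.0634

6.34%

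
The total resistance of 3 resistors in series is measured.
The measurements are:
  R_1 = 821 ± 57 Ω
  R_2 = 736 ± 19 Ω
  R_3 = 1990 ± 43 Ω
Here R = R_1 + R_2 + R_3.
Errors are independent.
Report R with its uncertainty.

R is a linear combination, so absolute uncertainties add in quadrature:
  (δR_1)² = 3250;  (δR_2)² = 361;  (δR_3)² = 1850
δR = √(5460) = 73.9 Ω
R = 3550 Ω.

3550 ± 73.9 Ω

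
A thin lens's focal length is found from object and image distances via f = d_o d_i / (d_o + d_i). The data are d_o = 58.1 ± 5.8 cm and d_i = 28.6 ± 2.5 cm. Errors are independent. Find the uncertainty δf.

1.29 cm

∂f/∂d_o = (d_i/(d_o+d_i))² = 0.109;  ∂f/∂d_i = (d_o/(d_o+d_i))² = 0.449
δf = √((∂f/∂d_o · δd_o)² + (∂f/∂d_i · δd_i)²) = √(0.398 + 1.26) = 1.29 cm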